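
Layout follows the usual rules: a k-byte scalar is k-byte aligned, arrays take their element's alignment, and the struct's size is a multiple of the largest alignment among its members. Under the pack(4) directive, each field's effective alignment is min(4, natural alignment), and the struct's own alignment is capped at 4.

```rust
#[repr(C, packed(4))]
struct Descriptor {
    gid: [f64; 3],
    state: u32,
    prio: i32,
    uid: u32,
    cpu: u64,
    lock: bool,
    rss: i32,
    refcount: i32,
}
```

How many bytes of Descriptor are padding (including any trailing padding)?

gid at 0 (size 24, align 4) → ends 24
state at 24 (size 4, align 4) → ends 28
prio at 28 (size 4, align 4) → ends 32
uid at 32 (size 4, align 4) → ends 36
cpu at 36 (size 8, align 4) → ends 44
lock at 44 (size 1, align 1) → ends 45
pad 3 to align 4 for rss
rss at 48 (size 4, align 4) → ends 52
refcount at 52 (size 4, align 4) → ends 56
total 56 bytes, alignment 4
data bytes 53, size 56 → padding 3

3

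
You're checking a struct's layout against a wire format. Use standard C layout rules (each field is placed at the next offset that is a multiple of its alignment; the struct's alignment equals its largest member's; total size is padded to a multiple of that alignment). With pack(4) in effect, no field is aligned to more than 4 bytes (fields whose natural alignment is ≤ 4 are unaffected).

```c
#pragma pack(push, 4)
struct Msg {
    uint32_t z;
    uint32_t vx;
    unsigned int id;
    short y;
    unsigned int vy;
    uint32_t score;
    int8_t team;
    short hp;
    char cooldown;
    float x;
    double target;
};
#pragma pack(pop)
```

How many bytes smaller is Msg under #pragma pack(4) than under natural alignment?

natural layout:
  @0: z [4B, align 4] → 4
  @4: vx [4B, align 4] → 8
  @8: id [4B, align 4] → 12
  @12: y [2B, align 2] → 14
  +2 pad (align 4)
  @16: vy [4B, align 4] → 20
  @20: score [4B, align 4] → 24
  @24: team [1B, align 1] → 25
  +1 pad (align 2)
  @26: hp [2B, align 2] → 28
  @28: cooldown [1B, align 1] → 29
  +3 pad (align 4)
  @32: x [4B, align 4] → 36
  +4 pad (align 8)
  @40: target [8B, align 8] → 48
  size 48, align 8
packed(4) layout:
  @0: z [4B, align 4] → 4
  @4: vx [4B, align 4] → 8
  @8: id [4B, align 4] → 12
  @12: y [2B, align 2] → 14
  +2 pad (align 4)
  @16: vy [4B, align 4] → 20
  @20: score [4B, align 4] → 24
  @24: team [1B, align 1] → 25
  +1 pad (align 2)
  @26: hp [2B, align 2] → 28
  @28: cooldown [1B, align 1] → 29
  +3 pad (align 4)
  @32: x [4B, align 4] → 36
  @36: target [8B, align 4] → 44
  size 44, align 4
48 − 44 = 4

4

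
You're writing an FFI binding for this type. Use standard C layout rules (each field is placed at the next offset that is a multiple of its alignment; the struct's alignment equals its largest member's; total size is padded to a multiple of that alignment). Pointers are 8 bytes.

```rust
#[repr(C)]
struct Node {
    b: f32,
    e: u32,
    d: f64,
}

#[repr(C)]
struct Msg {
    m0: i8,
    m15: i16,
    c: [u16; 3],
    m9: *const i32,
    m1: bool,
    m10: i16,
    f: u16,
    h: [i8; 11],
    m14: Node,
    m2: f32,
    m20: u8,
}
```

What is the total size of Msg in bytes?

Node: @0: b [4B, align 4] → 4; @4: e [4B, align 4] → 8; @8: d [8B, align 8] → 16; size 16, align 8
@0: m0 [1B, align 1] → 1
+1 pad (align 2)
@2: m15 [2B, align 2] → 4
@4: c [6B, align 2] → 10
+6 pad (align 8)
@16: m9 [8B, align 8] → 24
@24: m1 [1B, align 1] → 25
+1 pad (align 2)
@26: m10 [2B, align 2] → 28
@28: f [2B, align 2] → 30
@30: h [11B, align 1] → 41
+7 pad (align 8)
@48: m14 [16B, align 8] → 64
@64: m2 [4B, align 4] → 68
@68: m20 [1B, align 1] → 69
+3 tail pad (align 8)
size 72, align 8

72 bytes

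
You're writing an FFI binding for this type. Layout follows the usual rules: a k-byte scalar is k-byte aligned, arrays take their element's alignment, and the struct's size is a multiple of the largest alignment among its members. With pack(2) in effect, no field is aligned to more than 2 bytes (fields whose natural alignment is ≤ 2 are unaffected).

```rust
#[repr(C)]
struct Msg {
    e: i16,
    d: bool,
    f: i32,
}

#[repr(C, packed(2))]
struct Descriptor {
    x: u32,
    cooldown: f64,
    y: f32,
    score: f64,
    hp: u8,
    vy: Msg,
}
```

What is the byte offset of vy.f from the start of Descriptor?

Msg: 0..2  e  (2B, 2-aligned); 2..3  d  (1B, 1-aligned); 3..4  -- padding (1B); 4..8  f  (4B, 4-aligned); sizeof = 8, alignof = 4
0..4  x  (4B, 2-aligned)
4..12  cooldown  (8B, 2-aligned)
12..16  y  (4B, 2-aligned)
16..24  score  (8B, 2-aligned)
24..25  hp  (1B, 1-aligned)
25..26  -- padding (1B)
26..34  vy  (8B, 2-aligned)
within Msg: f at 4
26 + 4 = 30

30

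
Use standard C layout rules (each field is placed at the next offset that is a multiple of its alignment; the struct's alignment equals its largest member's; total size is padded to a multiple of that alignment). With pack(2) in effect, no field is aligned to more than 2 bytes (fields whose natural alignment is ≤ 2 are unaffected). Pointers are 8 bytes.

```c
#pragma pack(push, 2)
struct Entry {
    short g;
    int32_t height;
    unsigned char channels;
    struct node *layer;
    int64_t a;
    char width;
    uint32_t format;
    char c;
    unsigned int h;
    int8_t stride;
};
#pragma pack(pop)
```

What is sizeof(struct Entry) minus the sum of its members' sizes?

0..2  g  (2B, 2-aligned)
2..6  height  (4B, 2-aligned)
6..7  channels  (1B, 1-aligned)
7..8  -- padding (1B)
8..16  layer  (8B, 2-aligned)
16..24  a  (8B, 2-aligned)
24..25  width  (1B, 1-aligned)
25..26  -- padding (1B)
26..30  format  (4B, 2-aligned)
30..31  c  (1B, 1-aligned)
31..32  -- padding (1B)
32..36  h  (4B, 2-aligned)
36..37  stride  (1B, 1-aligned)
37..38  -- tail padding (1B)
sizeof = 38, alignof = 2
data bytes 34, size 38 → padding 4

4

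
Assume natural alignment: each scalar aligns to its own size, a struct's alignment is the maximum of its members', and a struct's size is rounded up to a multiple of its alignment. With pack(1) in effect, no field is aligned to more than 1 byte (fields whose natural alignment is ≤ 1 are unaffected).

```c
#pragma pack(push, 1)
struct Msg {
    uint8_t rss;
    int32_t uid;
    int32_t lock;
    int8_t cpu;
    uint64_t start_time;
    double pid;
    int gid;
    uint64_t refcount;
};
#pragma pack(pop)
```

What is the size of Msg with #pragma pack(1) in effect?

38

rss at 0 (size 1, align 1) → ends 1
uid at 1 (size 4, align 1) → ends 5
lock at 5 (size 4, align 1) → ends 9
cpu at 9 (size 1, align 1) → ends 10
start_time at 10 (size 8, align 1) → ends 18
pid at 18 (size 8, align 1) → ends 26
gid at 26 (size 4, align 1) → ends 30
refcount at 30 (size 8, align 1) → ends 38
total 38 bytes, alignment 1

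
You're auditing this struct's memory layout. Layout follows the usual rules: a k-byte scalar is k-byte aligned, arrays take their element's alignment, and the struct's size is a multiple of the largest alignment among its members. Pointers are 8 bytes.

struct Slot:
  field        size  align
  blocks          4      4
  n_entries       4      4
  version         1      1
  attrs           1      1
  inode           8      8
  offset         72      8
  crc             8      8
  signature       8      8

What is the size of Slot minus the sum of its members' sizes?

6

@0: blocks [4B, align 4] → 4
@4: n_entries [4B, align 4] → 8
@8: version [1B, align 1] → 9
@9: attrs [1B, align 1] → 10
+6 pad (align 8)
@16: inode [8B, align 8] → 24
@24: offset [72B, align 8] → 96
@96: crc [8B, align 8] → 104
@104: signature [8B, align 8] → 112
size 112, align 8
data bytes 106, size 112 → padding 6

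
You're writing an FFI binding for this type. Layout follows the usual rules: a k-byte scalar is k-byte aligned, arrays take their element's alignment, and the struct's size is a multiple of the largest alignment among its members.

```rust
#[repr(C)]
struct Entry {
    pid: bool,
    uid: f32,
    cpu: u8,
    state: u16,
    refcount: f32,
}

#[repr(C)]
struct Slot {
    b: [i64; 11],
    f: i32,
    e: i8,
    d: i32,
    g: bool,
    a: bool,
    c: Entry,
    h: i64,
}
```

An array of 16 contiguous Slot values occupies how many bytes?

2048

Entry: pid at 0 (size 1, align 1) → ends 1; pad 3 to align 4 for uid; uid at 4 (size 4, align 4) → ends 8; cpu at 8 (size 1, align 1) → ends 9; pad 1 to align 2 for state; state at 10 (size 2, align 2) → ends 12; refcount at 12 (size 4, align 4) → ends 16; total 16 bytes, alignment 4
b at 0 (size 88, align 8) → ends 88
f at 88 (size 4, align 4) → ends 92
e at 92 (size 1, align 1) → ends 93
pad 3 to align 4 for d
d at 96 (size 4, align 4) → ends 100
g at 100 (size 1, align 1) → ends 101
a at 101 (size 1, align 1) → ends 102
pad 2 to align 4 for c
c at 104 (size 16, align 4) → ends 120
h at 120 (size 8, align 8) → ends 128
total 128 bytes, alignment 8
array of 16: 16 × 128 = 2048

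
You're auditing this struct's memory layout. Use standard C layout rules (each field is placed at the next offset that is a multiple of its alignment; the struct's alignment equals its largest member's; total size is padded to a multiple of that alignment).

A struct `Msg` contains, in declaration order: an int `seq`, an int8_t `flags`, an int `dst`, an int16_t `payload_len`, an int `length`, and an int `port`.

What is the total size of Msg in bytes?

@0: seq [4B, align 4] → 4
@4: flags [1B, align 1] → 5
+3 pad (align 4)
@8: dst [4B, align 4] → 12
@12: payload_len [2B, align 2] → 14
+2 pad (align 4)
@16: length [4B, align 4] → 20
@20: port [4B, align 4] → 24
size 24, align 4

24 bytes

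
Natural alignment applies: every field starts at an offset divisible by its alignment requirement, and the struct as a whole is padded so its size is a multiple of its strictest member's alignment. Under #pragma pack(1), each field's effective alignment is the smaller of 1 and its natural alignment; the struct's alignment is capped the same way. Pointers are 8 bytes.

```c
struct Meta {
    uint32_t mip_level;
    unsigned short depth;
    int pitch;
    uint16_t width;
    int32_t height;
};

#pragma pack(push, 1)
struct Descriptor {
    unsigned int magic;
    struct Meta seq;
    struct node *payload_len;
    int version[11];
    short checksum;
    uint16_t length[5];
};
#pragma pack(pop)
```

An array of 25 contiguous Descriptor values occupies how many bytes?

Meta: 0..4  mip_level  (4B, 4-aligned); 4..6  depth  (2B, 2-aligned); 6..8  -- padding (2B); 8..12  pitch  (4B, 4-aligned); 12..14  width  (2B, 2-aligned); 14..16  -- padding (2B); 16..20  height  (4B, 4-aligned); sizeof = 20, alignof = 4
0..4  magic  (4B, 1-aligned)
4..24  seq  (20B, 1-aligned)
24..32  payload_len  (8B, 1-aligned)
32..76  version  (44B, 1-aligned)
76..78  checksum  (2B, 1-aligned)
78..88  length  (10B, 1-aligned)
sizeof = 88, alignof = 1
array of 25: 25 × 88 = 2200

2200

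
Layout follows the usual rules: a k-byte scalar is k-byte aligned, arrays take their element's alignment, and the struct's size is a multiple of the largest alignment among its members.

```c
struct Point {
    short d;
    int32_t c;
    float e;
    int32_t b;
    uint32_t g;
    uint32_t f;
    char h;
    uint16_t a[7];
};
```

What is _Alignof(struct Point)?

4

member alignments: d=2, c=4, e=4, b=4, g=4, f=4, h=1, a=2
max = 4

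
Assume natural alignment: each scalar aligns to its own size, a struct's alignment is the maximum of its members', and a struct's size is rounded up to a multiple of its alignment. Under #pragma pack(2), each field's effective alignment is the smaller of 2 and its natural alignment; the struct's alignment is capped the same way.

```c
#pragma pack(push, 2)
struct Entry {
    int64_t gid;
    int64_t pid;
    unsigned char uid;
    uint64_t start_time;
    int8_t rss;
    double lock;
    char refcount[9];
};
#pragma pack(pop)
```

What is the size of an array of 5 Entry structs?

230

@0: gid [8B, align 2] → 8
@8: pid [8B, align 2] → 16
@16: uid [1B, align 1] → 17
+1 pad (align 2)
@18: start_time [8B, align 2] → 26
@26: rss [1B, align 1] → 27
+1 pad (align 2)
@28: lock [8B, align 2] → 36
@36: refcount [9B, align 1] → 45
+1 tail pad (align 2)
size 46, align 2
array of 5: 5 × 46 = 230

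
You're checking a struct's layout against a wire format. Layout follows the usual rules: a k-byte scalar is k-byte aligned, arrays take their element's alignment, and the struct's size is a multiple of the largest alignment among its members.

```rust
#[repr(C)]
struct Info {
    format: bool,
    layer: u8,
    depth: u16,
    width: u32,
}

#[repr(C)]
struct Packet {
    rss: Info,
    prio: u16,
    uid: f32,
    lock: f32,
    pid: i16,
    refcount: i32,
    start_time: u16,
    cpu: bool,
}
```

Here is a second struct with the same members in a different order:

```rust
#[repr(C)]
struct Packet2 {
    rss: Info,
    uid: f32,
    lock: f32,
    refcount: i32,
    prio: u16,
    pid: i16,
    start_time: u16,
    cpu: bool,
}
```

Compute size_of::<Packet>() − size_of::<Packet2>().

4

Info: format at 0 (size 1, align 1) → ends 1; layer at 1 (size 1, align 1) → ends 2; depth at 2 (size 2, align 2) → ends 4; width at 4 (size 4, align 4) → ends 8; total 8 bytes, alignment 4
rss at 0 (size 8, align 4) → ends 8
prio at 8 (size 2, align 2) → ends 10
pad 2 to align 4 for uid
uid at 12 (size 4, align 4) → ends 16
lock at 16 (size 4, align 4) → ends 20
pid at 20 (size 2, align 2) → ends 22
pad 2 to align 4 for refcount
refcount at 24 (size 4, align 4) → ends 28
start_time at 28 (size 2, align 2) → ends 30
cpu at 30 (size 1, align 1) → ends 31
tail pad 1 to reach multiple of 4
total 32 bytes, alignment 4
— Packet2 —
rss at 0 (size 8, align 4) → ends 8
uid at 8 (size 4, align 4) → ends 12
lock at 12 (size 4, align 4) → ends 16
refcount at 16 (size 4, align 4) → ends 20
prio at 20 (size 2, align 2) → ends 22
pid at 22 (size 2, align 2) → ends 24
start_time at 24 (size 2, align 2) → ends 26
cpu at 26 (size 1, align 1) → ends 27
tail pad 1 to reach multiple of 4
total 28 bytes, alignment 4
32 − 28 = 4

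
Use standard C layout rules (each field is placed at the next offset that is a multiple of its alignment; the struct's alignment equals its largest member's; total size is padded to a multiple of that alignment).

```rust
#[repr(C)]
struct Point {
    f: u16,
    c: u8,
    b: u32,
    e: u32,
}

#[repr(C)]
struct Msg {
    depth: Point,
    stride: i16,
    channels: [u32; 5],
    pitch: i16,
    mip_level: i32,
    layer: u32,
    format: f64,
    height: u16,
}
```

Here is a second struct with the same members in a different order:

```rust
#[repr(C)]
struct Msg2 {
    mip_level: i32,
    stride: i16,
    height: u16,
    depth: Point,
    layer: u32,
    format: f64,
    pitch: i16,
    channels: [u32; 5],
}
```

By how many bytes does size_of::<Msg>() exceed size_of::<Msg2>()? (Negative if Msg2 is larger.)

Point: f at 0 (size 2, align 2) → ends 2; c at 2 (size 1, align 1) → ends 3; pad 1 to align 4 for b; b at 4 (size 4, align 4) → ends 8; e at 8 (size 4, align 4) → ends 12; total 12 bytes, alignment 4
depth at 0 (size 12, align 4) → ends 12
stride at 12 (size 2, align 2) → ends 14
pad 2 to align 4 for channels
channels at 16 (size 20, align 4) → ends 36
pitch at 36 (size 2, align 2) → ends 38
pad 2 to align 4 for mip_level
mip_level at 40 (size 4, align 4) → ends 44
layer at 44 (size 4, align 4) → ends 48
format at 48 (size 8, align 8) → ends 56
height at 56 (size 2, align 2) → ends 58
tail pad 6 to reach multiple of 8
total 64 bytes, alignment 8
— Msg2 —
mip_level at 0 (size 4, align 4) → ends 4
stride at 4 (size 2, align 2) → ends 6
height at 6 (size 2, align 2) → ends 8
depth at 8 (size 12, align 4) → ends 20
layer at 20 (size 4, align 4) → ends 24
format at 24 (size 8, align 8) → ends 32
pitch at 32 (size 2, align 2) → ends 34
pad 2 to align 4 for channels
channels at 36 (size 20, align 4) → ends 56
total 56 bytes, alignment 8
64 − 56 = 8

8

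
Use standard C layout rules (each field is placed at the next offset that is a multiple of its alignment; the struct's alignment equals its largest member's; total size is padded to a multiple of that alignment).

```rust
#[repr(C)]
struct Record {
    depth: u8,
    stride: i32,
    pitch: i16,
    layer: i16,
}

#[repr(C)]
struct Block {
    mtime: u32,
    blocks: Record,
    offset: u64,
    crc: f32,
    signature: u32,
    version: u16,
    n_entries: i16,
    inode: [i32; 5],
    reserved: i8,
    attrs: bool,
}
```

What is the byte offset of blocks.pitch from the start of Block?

12

Record: 0..1  depth  (1B, 1-aligned); 1..4  -- padding (3B); 4..8  stride  (4B, 4-aligned); 8..10  pitch  (2B, 2-aligned); 10..12  layer  (2B, 2-aligned); sizeof = 12, alignof = 4
0..4  mtime  (4B, 4-aligned)
4..16  blocks  (12B, 4-aligned)
within Record: pitch at 8
4 + 8 = 12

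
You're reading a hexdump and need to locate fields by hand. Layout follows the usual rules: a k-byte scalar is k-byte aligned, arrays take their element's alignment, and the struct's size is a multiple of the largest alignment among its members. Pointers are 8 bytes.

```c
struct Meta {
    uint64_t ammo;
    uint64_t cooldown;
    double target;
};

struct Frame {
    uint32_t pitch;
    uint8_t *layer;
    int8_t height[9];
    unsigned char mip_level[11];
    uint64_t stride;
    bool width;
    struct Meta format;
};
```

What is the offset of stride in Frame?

40

Meta: ammo at 0 (size 8, align 8) → ends 8; cooldown at 8 (size 8, align 8) → ends 16; target at 16 (size 8, align 8) → ends 24; total 24 bytes, alignment 8
pitch at 0 (size 4, align 4) → ends 4
pad 4 to align 8 for layer
layer at 8 (size 8, align 8) → ends 16
height at 16 (size 9, align 1) → ends 25
mip_level at 25 (size 11, align 1) → ends 36
pad 4 to align 8 for stride
stride at 40 (size 8, align 8) → ends 48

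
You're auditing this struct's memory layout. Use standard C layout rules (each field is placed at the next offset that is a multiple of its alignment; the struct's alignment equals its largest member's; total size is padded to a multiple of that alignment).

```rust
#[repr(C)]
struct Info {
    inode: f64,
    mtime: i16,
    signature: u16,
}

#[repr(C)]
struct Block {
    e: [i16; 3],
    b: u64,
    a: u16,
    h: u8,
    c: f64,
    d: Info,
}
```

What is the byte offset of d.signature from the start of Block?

Info: @0: inode [8B, align 8] → 8; @8: mtime [2B, align 2] → 10; @10: signature [2B, align 2] → 12; +4 tail pad (align 8); size 16, align 8
@0: e [6B, align 2] → 6
+2 pad (align 8)
@8: b [8B, align 8] → 16
@16: a [2B, align 2] → 18
@18: h [1B, align 1] → 19
+5 pad (align 8)
@24: c [8B, align 8] → 32
@32: d [16B, align 8] → 48
within Info: signature at 10
32 + 10 = 42

42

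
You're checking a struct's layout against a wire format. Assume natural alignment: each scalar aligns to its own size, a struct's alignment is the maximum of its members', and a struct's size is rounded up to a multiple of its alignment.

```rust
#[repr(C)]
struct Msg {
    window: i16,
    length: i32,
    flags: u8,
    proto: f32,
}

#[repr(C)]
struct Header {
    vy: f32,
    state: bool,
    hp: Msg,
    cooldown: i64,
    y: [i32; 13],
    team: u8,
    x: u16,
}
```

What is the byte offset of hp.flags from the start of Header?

16

Msg: window at 0 (size 2, align 2) → ends 2; pad 2 to align 4 for length; length at 4 (size 4, align 4) → ends 8; flags at 8 (size 1, align 1) → ends 9; pad 3 to align 4 for proto; proto at 12 (size 4, align 4) → ends 16; total 16 bytes, alignment 4
vy at 0 (size 4, align 4) → ends 4
state at 4 (size 1, align 1) → ends 5
pad 3 to align 4 for hp
hp at 8 (size 16, align 4) → ends 24
within Msg: flags at 8
8 + 8 = 16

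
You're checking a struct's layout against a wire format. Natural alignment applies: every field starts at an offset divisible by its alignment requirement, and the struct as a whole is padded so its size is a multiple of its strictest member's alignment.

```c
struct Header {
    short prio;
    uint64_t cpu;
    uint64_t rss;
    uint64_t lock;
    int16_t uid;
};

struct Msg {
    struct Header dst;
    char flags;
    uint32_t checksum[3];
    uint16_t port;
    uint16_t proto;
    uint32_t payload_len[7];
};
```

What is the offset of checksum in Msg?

44

Header: @0: prio [2B, align 2] → 2; +6 pad (align 8); @8: cpu [8B, align 8] → 16; @16: rss [8B, align 8] → 24; @24: lock [8B, align 8] → 32; @32: uid [2B, align 2] → 34; +6 tail pad (align 8); size 40, align 8
@0: dst [40B, align 8] → 40
@40: flags [1B, align 1] → 41
+3 pad (align 4)
@44: checksum [12B, align 4] → 56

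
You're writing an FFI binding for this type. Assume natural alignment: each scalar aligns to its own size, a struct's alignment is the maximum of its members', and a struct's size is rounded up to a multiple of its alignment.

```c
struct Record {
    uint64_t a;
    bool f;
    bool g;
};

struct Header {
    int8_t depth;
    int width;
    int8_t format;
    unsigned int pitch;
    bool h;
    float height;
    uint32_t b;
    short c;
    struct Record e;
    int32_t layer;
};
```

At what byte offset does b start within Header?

Record: 0..8  a  (8B, 8-aligned); 8..9  f  (1B, 1-aligned); 9..10  g  (1B, 1-aligned); 10..16  -- tail padding (6B); sizeof = 16, alignof = 8
0..1  depth  (1B, 1-aligned)
1..4  -- padding (3B)
4..8  width  (4B, 4-aligned)
8..9  format  (1B, 1-aligned)
9..12  -- padding (3B)
12..16  pitch  (4B, 4-aligned)
16..17  h  (1B, 1-aligned)
17..20  -- padding (3B)
20..24  height  (4B, 4-aligned)
24..28  b  (4B, 4-aligned)

24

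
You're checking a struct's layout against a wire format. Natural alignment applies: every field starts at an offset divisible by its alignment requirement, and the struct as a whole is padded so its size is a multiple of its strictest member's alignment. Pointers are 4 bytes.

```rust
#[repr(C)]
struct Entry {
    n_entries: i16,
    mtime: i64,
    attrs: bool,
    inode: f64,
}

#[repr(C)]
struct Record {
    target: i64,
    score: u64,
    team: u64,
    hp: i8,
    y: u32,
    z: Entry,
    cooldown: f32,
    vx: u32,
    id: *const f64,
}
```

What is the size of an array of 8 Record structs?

640

Entry: n_entries at 0 (size 2, align 2) → ends 2; pad 6 to align 8 for mtime; mtime at 8 (size 8, align 8) → ends 16; attrs at 16 (size 1, align 1) → ends 17; pad 7 to align 8 for inode; inode at 24 (size 8, align 8) → ends 32; total 32 bytes, alignment 8
target at 0 (size 8, align 8) → ends 8
score at 8 (size 8, align 8) → ends 16
team at 16 (size 8, align 8) → ends 24
hp at 24 (size 1, align 1) → ends 25
pad 3 to align 4 for y
y at 28 (size 4, align 4) → ends 32
z at 32 (size 32, align 8) → ends 64
cooldown at 64 (size 4, align 4) → ends 68
vx at 68 (size 4, align 4) → ends 72
id at 72 (size 4, align 4) → ends 76
tail pad 4 to reach multiple of 8
total 80 bytes, alignment 8
array of 8: 8 × 80 = 640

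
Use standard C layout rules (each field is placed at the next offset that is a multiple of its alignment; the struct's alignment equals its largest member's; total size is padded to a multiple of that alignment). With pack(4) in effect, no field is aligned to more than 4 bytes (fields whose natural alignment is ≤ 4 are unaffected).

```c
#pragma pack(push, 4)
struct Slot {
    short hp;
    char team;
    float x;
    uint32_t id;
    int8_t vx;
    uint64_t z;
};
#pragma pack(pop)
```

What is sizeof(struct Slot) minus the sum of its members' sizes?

4

0..2  hp  (2B, 2-aligned)
2..3  team  (1B, 1-aligned)
3..4  -- padding (1B)
4..8  x  (4B, 4-aligned)
8..12  id  (4B, 4-aligned)
12..13  vx  (1B, 1-aligned)
13..16  -- padding (3B)
16..24  z  (8B, 4-aligned)
sizeof = 24, alignof = 4
data bytes 20, size 24 → padding 4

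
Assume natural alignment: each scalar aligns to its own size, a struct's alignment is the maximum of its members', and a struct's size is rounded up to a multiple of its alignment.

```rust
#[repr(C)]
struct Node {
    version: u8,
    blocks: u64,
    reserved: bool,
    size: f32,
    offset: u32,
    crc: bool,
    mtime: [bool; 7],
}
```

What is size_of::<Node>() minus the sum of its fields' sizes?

version at 0 (size 1, align 1) → ends 1
pad 7 to align 8 for blocks
blocks at 8 (size 8, align 8) → ends 16
reserved at 16 (size 1, align 1) → ends 17
pad 3 to align 4 for size
size at 20 (size 4, align 4) → ends 24
offset at 24 (size 4, align 4) → ends 28
crc at 28 (size 1, align 1) → ends 29
mtime at 29 (size 7, align 1) → ends 36
tail pad 4 to reach multiple of 8
total 40 bytes, alignment 8
data bytes 26, size 40 → padding 14

14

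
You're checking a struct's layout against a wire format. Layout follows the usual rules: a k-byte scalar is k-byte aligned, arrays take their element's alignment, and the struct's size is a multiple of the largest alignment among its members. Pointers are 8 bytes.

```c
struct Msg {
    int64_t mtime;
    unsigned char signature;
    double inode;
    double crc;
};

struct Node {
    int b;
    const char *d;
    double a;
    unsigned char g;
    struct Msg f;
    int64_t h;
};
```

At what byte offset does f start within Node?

32

Msg: @0: mtime [8B, align 8] → 8; @8: signature [1B, align 1] → 9; +7 pad (align 8); @16: inode [8B, align 8] → 24; @24: crc [8B, align 8] → 32; size 32, align 8
@0: b [4B, align 4] → 4
+4 pad (align 8)
@8: d [8B, align 8] → 16
@16: a [8B, align 8] → 24
@24: g [1B, align 1] → 25
+7 pad (align 8)
@32: f [32B, align 8] → 64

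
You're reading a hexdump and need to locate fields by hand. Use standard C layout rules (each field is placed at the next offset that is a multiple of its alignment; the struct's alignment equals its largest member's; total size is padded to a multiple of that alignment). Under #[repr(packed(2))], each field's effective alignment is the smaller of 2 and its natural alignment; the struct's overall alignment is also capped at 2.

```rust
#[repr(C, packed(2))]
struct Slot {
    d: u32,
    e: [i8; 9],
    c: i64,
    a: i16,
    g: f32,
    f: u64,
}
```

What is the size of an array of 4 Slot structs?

d at 0 (size 4, align 2) → ends 4
e at 4 (size 9, align 1) → ends 13
pad 1 to align 2 for c
c at 14 (size 8, align 2) → ends 22
a at 22 (size 2, align 2) → ends 24
g at 24 (size 4, align 2) → ends 28
f at 28 (size 8, align 2) → ends 36
total 36 bytes, alignment 2
array of 4: 4 × 36 = 144

144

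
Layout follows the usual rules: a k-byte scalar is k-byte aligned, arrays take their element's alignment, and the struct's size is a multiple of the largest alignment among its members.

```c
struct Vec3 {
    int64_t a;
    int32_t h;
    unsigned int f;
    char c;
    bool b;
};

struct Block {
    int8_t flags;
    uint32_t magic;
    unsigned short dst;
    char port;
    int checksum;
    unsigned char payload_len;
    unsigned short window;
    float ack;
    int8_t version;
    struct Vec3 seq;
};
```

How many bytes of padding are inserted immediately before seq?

Vec3: 0..8  a  (8B, 8-aligned); 8..12  h  (4B, 4-aligned); 12..16  f  (4B, 4-aligned); 16..17  c  (1B, 1-aligned); 17..18  b  (1B, 1-aligned); 18..24  -- tail padding (6B); sizeof = 24, alignof = 8
0..1  flags  (1B, 1-aligned)
1..4  -- padding (3B)
4..8  magic  (4B, 4-aligned)
8..10  dst  (2B, 2-aligned)
10..11  port  (1B, 1-aligned)
11..12  -- padding (1B)
12..16  checksum  (4B, 4-aligned)
16..17  payload_len  (1B, 1-aligned)
17..18  -- padding (1B)
18..20  window  (2B, 2-aligned)
20..24  ack  (4B, 4-aligned)
24..25  version  (1B, 1-aligned)
25..32  -- padding (7B)
32..56  seq  (24B, 8-aligned)

7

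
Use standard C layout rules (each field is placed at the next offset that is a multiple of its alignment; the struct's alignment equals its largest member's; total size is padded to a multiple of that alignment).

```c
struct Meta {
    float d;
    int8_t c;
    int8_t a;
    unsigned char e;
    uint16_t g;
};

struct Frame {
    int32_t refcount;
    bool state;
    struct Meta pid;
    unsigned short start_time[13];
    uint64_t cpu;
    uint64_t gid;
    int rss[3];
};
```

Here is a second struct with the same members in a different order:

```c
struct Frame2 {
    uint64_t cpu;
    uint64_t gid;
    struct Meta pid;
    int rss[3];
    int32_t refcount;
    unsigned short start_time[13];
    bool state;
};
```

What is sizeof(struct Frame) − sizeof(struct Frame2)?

8

Meta: d at 0 (size 4, align 4) → ends 4; c at 4 (size 1, align 1) → ends 5; a at 5 (size 1, align 1) → ends 6; e at 6 (size 1, align 1) → ends 7; pad 1 to align 2 for g; g at 8 (size 2, align 2) → ends 10; tail pad 2 to reach multiple of 4; total 12 bytes, alignment 4
refcount at 0 (size 4, align 4) → ends 4
state at 4 (size 1, align 1) → ends 5
pad 3 to align 4 for pid
pid at 8 (size 12, align 4) → ends 20
start_time at 20 (size 26, align 2) → ends 46
pad 2 to align 8 for cpu
cpu at 48 (size 8, align 8) → ends 56
gid at 56 (size 8, align 8) → ends 64
rss at 64 (size 12, align 4) → ends 76
tail pad 4 to reach multiple of 8
total 80 bytes, alignment 8
— Frame2 —
cpu at 0 (size 8, align 8) → ends 8
gid at 8 (size 8, align 8) → ends 16
pid at 16 (size 12, align 4) → ends 28
rss at 28 (size 12, align 4) → ends 40
refcount at 40 (size 4, align 4) → ends 44
start_time at 44 (size 26, align 2) → ends 70
state at 70 (size 1, align 1) → ends 71
tail pad 1 to reach multiple of 8
total 72 bytes, alignment 8
80 − 72 = 8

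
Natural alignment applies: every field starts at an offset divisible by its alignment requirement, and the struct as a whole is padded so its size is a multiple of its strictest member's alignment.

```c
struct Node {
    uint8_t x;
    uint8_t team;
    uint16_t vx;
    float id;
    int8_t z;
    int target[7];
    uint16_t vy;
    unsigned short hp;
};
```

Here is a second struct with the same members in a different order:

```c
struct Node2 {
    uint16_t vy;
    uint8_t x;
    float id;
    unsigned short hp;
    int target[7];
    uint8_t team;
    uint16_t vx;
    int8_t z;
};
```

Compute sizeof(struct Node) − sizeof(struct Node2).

-4

x at 0 (size 1, align 1) → ends 1
team at 1 (size 1, align 1) → ends 2
vx at 2 (size 2, align 2) → ends 4
id at 4 (size 4, align 4) → ends 8
z at 8 (size 1, align 1) → ends 9
pad 3 to align 4 for target
target at 12 (size 28, align 4) → ends 40
vy at 40 (size 2, align 2) → ends 42
hp at 42 (size 2, align 2) → ends 44
total 44 bytes, alignment 4
— Node2 —
vy at 0 (size 2, align 2) → ends 2
x at 2 (size 1, align 1) → ends 3
pad 1 to align 4 for id
id at 4 (size 4, align 4) → ends 8
hp at 8 (size 2, align 2) → ends 10
pad 2 to align 4 for target
target at 12 (size 28, align 4) → ends 40
team at 40 (size 1, align 1) → ends 41
pad 1 to align 2 for vx
vx at 42 (size 2, align 2) → ends 44
z at 44 (size 1, align 1) → ends 45
tail pad 3 to reach multiple of 4
total 48 bytes, alignment 4
44 − 48 = -4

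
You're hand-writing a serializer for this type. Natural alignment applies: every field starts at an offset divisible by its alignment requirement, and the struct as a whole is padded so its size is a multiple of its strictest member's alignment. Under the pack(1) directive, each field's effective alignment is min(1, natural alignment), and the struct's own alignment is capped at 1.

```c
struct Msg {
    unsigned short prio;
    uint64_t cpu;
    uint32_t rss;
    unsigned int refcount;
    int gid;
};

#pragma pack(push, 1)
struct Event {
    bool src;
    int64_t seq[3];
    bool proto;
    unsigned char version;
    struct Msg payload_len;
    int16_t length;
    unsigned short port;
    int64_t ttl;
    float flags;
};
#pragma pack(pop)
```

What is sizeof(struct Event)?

75

Msg: @0: prio [2B, align 2] → 2; +6 pad (align 8); @8: cpu [8B, align 8] → 16; @16: rss [4B, align 4] → 20; @20: refcount [4B, align 4] → 24; @24: gid [4B, align 4] → 28; +4 tail pad (align 8); size 32, align 8
@0: src [1B, align 1] → 1
@1: seq [24B, align 1] → 25
@25: proto [1B, align 1] → 26
@26: version [1B, align 1] → 27
@27: payload_len [32B, align 1] → 59
@59: length [2B, align 1] → 61
@61: port [2B, align 1] → 63
@63: ttl [8B, align 1] → 71
@71: flags [4B, align 1] → 75
size 75, align 1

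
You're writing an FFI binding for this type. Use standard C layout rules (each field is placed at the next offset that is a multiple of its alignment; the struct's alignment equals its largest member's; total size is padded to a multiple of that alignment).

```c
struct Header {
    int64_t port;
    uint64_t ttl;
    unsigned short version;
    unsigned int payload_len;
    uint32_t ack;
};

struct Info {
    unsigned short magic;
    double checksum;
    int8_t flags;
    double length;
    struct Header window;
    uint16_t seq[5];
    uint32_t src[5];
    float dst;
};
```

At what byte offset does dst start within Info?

96

Header: 0..8  port  (8B, 8-aligned); 8..16  ttl  (8B, 8-aligned); 16..18  version  (2B, 2-aligned); 18..20  -- padding (2B); 20..24  payload_len  (4B, 4-aligned); 24..28  ack  (4B, 4-aligned); 28..32  -- tail padding (4B); sizeof = 32, alignof = 8
0..2  magic  (2B, 2-aligned)
2..8  -- padding (6B)
8..16  checksum  (8B, 8-aligned)
16..17  flags  (1B, 1-aligned)
17..24  -- padding (7B)
24..32  length  (8B, 8-aligned)
32..64  window  (32B, 8-aligned)
64..74  seq  (10B, 2-aligned)
74..76  -- padding (2B)
76..96  src  (20B, 4-aligned)
96..100  dst  (4B, 4-aligned)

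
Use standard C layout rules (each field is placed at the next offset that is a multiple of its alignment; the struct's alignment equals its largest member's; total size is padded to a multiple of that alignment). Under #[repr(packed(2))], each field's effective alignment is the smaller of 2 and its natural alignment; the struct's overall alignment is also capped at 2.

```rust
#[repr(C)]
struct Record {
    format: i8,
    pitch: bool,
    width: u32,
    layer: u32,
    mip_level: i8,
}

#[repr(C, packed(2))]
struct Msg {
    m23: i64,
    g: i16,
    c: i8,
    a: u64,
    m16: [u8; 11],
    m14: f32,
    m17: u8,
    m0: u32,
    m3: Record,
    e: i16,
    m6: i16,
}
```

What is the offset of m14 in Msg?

32

Record: @0: format [1B, align 1] → 1; @1: pitch [1B, align 1] → 2; +2 pad (align 4); @4: width [4B, align 4] → 8; @8: layer [4B, align 4] → 12; @12: mip_level [1B, align 1] → 13; +3 tail pad (align 4); size 16, align 4
@0: m23 [8B, align 2] → 8
@8: g [2B, align 2] → 10
@10: c [1B, align 1] → 11
+1 pad (align 2)
@12: a [8B, align 2] → 20
@20: m16 [11B, align 1] → 31
+1 pad (align 2)
@32: m14 [4B, align 2] → 36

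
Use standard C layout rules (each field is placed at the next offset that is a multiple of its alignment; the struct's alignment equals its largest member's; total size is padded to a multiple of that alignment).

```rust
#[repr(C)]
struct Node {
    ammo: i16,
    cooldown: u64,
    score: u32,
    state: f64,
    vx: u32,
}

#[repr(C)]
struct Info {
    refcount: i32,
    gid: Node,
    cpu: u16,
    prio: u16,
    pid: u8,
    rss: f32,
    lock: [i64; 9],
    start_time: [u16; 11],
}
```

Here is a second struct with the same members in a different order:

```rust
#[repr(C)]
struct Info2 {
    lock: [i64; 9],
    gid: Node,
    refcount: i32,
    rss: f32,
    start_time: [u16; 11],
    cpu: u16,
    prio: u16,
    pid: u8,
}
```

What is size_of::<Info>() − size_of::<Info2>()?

Node: 0..2  ammo  (2B, 2-aligned); 2..8  -- padding (6B); 8..16  cooldown  (8B, 8-aligned); 16..20  score  (4B, 4-aligned); 20..24  -- padding (4B); 24..32  state  (8B, 8-aligned); 32..36  vx  (4B, 4-aligned); 36..40  -- tail padding (4B); sizeof = 40, alignof = 8
0..4  refcount  (4B, 4-aligned)
4..8  -- padding (4B)
8..48  gid  (40B, 8-aligned)
48..50  cpu  (2B, 2-aligned)
50..52  prio  (2B, 2-aligned)
52..53  pid  (1B, 1-aligned)
53..56  -- padding (3B)
56..60  rss  (4B, 4-aligned)
60..64  -- padding (4B)
64..136  lock  (72B, 8-aligned)
136..158  start_time  (22B, 2-aligned)
158..160  -- tail padding (2B)
sizeof = 160, alignof = 8
— Info2 —
0..72  lock  (72B, 8-aligned)
72..112  gid  (40B, 8-aligned)
112..116  refcount  (4B, 4-aligned)
116..120  rss  (4B, 4-aligned)
120..142  start_time  (22B, 2-aligned)
142..144  cpu  (2B, 2-aligned)
144..146  prio  (2B, 2-aligned)
146..147  pid  (1B, 1-aligned)
147..152  -- tail padding (5B)
sizeof = 152, alignof = 8
160 − 152 = 8

8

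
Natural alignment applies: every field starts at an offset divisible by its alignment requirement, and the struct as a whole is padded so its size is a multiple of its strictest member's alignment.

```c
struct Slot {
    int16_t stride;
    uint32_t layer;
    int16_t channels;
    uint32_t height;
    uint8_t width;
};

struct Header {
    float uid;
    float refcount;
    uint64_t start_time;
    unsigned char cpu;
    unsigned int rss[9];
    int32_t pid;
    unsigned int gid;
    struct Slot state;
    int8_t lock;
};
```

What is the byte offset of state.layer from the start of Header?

Slot: 0..2  stride  (2B, 2-aligned); 2..4  -- padding (2B); 4..8  layer  (4B, 4-aligned); 8..10  channels  (2B, 2-aligned); 10..12  -- padding (2B); 12..16  height  (4B, 4-aligned); 16..17  width  (1B, 1-aligned); 17..20  -- tail padding (3B); sizeof = 20, alignof = 4
0..4  uid  (4B, 4-aligned)
4..8  refcount  (4B, 4-aligned)
8..16  start_time  (8B, 8-aligned)
16..17  cpu  (1B, 1-aligned)
17..20  -- padding (3B)
20..56  rss  (36B, 4-aligned)
56..60  pid  (4B, 4-aligned)
60..64  gid  (4B, 4-aligned)
64..84  state  (20B, 4-aligned)
within Slot: layer at 4
64 + 4 = 68

68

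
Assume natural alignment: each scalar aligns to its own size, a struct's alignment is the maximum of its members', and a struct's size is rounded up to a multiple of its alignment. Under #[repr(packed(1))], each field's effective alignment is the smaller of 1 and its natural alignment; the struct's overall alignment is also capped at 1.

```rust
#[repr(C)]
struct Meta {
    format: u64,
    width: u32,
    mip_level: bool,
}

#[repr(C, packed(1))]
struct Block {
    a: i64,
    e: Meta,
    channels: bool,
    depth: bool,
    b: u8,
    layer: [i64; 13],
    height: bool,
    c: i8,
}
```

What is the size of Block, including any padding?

Meta: 0..8  format  (8B, 8-aligned); 8..12  width  (4B, 4-aligned); 12..13  mip_level  (1B, 1-aligned); 13..16  -- tail padding (3B); sizeof = 16, alignof = 8
0..8  a  (8B, 1-aligned)
8..24  e  (16B, 1-aligned)
24..25  channels  (1B, 1-aligned)
25..26  depth  (1B, 1-aligned)
26..27  b  (1B, 1-aligned)
27..131  layer  (104B, 1-aligned)
131..132  height  (1B, 1-aligned)
132..133  c  (1B, 1-aligned)
sizeof = 133, alignof = 1

133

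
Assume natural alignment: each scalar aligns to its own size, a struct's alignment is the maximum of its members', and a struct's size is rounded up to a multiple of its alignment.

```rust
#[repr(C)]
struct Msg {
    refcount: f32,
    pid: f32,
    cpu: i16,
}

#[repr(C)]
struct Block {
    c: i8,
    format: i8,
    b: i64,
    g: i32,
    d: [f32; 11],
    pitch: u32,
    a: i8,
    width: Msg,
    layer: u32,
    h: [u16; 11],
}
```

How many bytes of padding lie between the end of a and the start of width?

Msg: refcount at 0 (size 4, align 4) → ends 4; pid at 4 (size 4, align 4) → ends 8; cpu at 8 (size 2, align 2) → ends 10; tail pad 2 to reach multiple of 4; total 12 bytes, alignment 4
c at 0 (size 1, align 1) → ends 1
format at 1 (size 1, align 1) → ends 2
pad 6 to align 8 for b
b at 8 (size 8, align 8) → ends 16
g at 16 (size 4, align 4) → ends 20
d at 20 (size 44, align 4) → ends 64
pitch at 64 (size 4, align 4) → ends 68
a at 68 (size 1, align 1) → ends 69
pad 3 to align 4 for width
width at 72 (size 12, align 4) → ends 84

3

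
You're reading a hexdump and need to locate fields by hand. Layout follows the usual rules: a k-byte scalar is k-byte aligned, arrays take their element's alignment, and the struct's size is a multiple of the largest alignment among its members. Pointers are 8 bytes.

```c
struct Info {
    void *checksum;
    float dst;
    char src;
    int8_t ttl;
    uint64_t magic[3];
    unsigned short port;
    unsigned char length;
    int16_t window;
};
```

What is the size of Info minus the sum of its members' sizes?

@0: checksum [8B, align 8] → 8
@8: dst [4B, align 4] → 12
@12: src [1B, align 1] → 13
@13: ttl [1B, align 1] → 14
+2 pad (align 8)
@16: magic [24B, align 8] → 40
@40: port [2B, align 2] → 42
@42: length [1B, align 1] → 43
+1 pad (align 2)
@44: window [2B, align 2] → 46
+2 tail pad (align 8)
size 48, align 8
data bytes 43, size 48 → padding 5

5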